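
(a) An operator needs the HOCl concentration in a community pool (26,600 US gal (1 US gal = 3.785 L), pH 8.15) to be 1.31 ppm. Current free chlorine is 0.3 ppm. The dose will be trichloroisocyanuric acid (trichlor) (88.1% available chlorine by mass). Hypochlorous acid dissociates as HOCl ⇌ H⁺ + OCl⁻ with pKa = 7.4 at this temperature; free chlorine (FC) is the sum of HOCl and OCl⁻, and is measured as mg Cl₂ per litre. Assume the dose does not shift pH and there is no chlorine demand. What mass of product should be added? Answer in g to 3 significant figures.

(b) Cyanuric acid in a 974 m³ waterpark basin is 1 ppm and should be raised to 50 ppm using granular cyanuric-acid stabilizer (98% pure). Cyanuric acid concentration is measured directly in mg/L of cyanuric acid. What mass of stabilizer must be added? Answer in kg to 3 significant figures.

(a) 957 g; (b) 48.7 kg

(a) Volume: 26,600 US gal × 3.785 L/gal = 100,681 L.
(a) [OCl⁻]/[HOCl] = 10^(pH − pKa) = 10^(8.15 − 7.4) = 5.623; fraction as HOCl = 1/(1 + 5.623) = 0.151.
(a) Free chlorine required for 1.31 ppm HOCl: 1.31 / 0.151 = 8.677 ppm.
(a) FC to add: 8.677 − 0.3 = 8.377 mg/L as Cl₂.
(a) Cl₂ equivalent: 8.377 mg/L × 100,681 L = 843.4 g.
(a) Product at 88.1% available Cl: 843.4 / 0.881 = 957.3 g.

(b) Volume: 974 m³ = 974,000 L.
(b) CYA to add: (50 − 1) = 49 mg/L × 974,000 L = 47,730 g cyanuric acid.
(b) At 98% purity: 47,730 / 0.98 = 48,700 g product.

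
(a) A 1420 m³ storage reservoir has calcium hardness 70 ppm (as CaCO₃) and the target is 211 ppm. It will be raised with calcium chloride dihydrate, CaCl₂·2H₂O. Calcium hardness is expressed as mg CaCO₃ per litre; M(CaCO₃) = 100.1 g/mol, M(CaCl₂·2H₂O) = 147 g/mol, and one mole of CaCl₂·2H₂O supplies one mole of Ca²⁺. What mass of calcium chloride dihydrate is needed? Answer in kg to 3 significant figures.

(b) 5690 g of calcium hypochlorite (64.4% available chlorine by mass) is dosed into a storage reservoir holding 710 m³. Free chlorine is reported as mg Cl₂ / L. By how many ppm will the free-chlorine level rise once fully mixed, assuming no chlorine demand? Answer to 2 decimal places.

(a) Volume: 1420 m³ = 1,420,000 L.
(a) Hardness to add: (211 − 70) = 141 mg/L as CaCO₃ × 1,420,000 L = 200,200 g as CaCO₃.
(a) Moles of Ca²⁺ (1 mol Ca²⁺ ≡ 1 mol CaCO₃): 200,200 / 100.1 g/mol = 2000 mol.
(a) Mass of CaCl₂·2H₂O: 2000 × 147 = 294,000 g.

(b) Volume: 710 m³ = 710,000 L.
(b) Available chlorine delivered: 5690 g × 0.644 = 3664 g as Cl₂.
(b) Concentration rise: 3664 g / 710,000 L = 5.161 mg/L = 5.16 ppm.

(a) 294 kg; (b) 5.16 ppm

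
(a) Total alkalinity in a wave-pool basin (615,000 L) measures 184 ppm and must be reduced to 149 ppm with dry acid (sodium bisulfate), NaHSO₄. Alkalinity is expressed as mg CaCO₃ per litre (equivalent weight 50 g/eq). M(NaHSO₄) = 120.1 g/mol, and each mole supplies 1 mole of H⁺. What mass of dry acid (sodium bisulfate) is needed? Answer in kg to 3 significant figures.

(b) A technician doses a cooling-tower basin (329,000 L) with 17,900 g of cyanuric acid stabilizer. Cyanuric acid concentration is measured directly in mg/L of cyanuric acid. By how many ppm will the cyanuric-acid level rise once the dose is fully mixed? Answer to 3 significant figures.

(a) 51.7 kg; (b) 54.4 ppm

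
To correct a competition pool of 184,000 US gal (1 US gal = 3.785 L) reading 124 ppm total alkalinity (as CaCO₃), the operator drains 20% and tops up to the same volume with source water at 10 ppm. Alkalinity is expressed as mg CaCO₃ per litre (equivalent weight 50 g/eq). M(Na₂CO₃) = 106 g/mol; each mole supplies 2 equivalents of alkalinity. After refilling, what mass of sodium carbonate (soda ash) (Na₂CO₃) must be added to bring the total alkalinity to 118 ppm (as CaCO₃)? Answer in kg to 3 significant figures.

12.4 kg

Volume: 184,000 US gal × 3.785 L/gal = 696,440 L.
After draining 20% and refilling: 124 × 0.80 + 10 × 0.20 = 101.2 ppm.
Deficit to target: 118 − 101.2 = 16.8 mg/L.
As CaCO₃: 16.8 mg/L × 696,440 L = 11,700 g; ÷ 50 g/eq ÷ 2 = 117 mol Na₂CO₃.
Mass: 117 × 106 = 12,400 g.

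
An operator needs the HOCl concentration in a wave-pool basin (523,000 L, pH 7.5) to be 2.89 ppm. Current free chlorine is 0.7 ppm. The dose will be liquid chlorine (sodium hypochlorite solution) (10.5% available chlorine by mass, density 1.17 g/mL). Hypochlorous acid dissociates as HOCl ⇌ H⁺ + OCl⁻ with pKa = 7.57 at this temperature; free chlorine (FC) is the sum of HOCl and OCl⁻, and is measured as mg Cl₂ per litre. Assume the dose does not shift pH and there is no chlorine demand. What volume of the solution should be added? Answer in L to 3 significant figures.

19.8 L

[OCl⁻]/[HOCl] = 10^(pH − pKa) = 10^(7.5 − 7.57) = 0.8511; fraction as HOCl = 1/(1 + 0.8511) = 0.5402.
Free chlorine required for 2.89 ppm HOCl: 2.89 / 0.5402 = 5.35 ppm.
FC to add: 5.35 − 0.7 = 4.65 mg/L as Cl₂.
Cl₂ equivalent: 4.65 mg/L × 523,000 L = 2432 g.
Product at 10.5% available Cl: 2432 / 0.105 = 23,160 g.
Volume: 23,160 g ÷ 1.17 g/mL = 19,800 mL.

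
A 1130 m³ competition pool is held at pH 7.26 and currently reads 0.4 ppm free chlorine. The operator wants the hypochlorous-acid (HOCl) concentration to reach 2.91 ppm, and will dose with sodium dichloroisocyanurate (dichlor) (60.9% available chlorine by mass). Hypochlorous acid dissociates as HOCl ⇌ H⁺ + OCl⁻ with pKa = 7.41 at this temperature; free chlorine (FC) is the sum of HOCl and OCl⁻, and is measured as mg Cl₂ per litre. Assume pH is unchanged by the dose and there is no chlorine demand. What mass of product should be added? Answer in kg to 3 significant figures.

Volume: 1130 m³ = 1,130,000 L.
[OCl⁻]/[HOCl] = 10^(pH − pKa) = 10^(7.26 − 7.41) = 0.7079; fraction as HOCl = 1/(1 + 0.7079) = 0.5855.
Free chlorine required for 2.91 ppm HOCl: 2.91 / 0.5855 = 4.97 ppm.
FC to add: 4.97 − 0.4 = 4.57 mg/L as Cl₂.
Cl₂ equivalent: 4.57 mg/L × 1,130,000 L = 5164 g.
Product at 60.9% available Cl: 5164 / 0.609 = 8480 g.

8.48 kg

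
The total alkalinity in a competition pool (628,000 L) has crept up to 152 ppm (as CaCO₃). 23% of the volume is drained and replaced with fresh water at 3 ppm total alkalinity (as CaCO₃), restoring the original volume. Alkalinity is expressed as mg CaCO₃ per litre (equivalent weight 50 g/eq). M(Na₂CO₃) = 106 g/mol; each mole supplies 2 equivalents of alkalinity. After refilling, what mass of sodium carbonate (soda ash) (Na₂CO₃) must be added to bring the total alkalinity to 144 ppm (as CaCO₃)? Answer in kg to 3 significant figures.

After draining 23% and refilling: 152 × 0.77 + 3 × 0.23 = 117.73 ppm.
Deficit to target: 144 − 117.73 = 26.27 mg/L.
As CaCO₃: 26.27 mg/L × 628,000 L = 16,500 g; ÷ 50 g/eq ÷ 2 = 165 mol Na₂CO₃.
Mass: 165 × 106 = 17,490 g.

17.5 kg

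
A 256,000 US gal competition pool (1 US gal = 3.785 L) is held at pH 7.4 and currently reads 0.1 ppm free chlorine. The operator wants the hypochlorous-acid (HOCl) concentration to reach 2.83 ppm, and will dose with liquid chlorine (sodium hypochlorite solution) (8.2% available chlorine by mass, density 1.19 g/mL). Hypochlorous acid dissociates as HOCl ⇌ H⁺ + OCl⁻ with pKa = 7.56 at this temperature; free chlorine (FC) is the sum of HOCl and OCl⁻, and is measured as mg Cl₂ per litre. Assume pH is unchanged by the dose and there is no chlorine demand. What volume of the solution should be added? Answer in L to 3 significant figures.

46.6 L

Volume: 256,000 US gal × 3.785 L/gal = 968,960 L.
[OCl⁻]/[HOCl] = 10^(pH − pKa) = 10^(7.4 − 7.56) = 0.6918; fraction as HOCl = 1/(1 + 0.6918) = 0.5911.
Free chlorine required for 2.83 ppm HOCl: 2.83 / 0.5911 = 4.788 ppm.
FC to add: 4.788 − 0.1 = 4.688 mg/L as Cl₂.
Cl₂ equivalent: 4.688 mg/L × 968,960 L = 4542 g.
Product at 8.2% available Cl: 4542 / 0.082 = 55,390 g.
Volume: 55,390 g ÷ 1.19 g/mL = 46,550 mL.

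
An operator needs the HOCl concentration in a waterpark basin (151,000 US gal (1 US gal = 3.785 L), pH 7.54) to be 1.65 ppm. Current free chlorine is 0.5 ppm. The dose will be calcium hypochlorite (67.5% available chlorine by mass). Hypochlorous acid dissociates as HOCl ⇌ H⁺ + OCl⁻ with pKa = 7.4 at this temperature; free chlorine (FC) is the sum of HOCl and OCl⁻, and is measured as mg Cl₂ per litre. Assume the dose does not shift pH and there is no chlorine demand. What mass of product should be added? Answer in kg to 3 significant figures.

Volume: 151,000 US gal × 3.785 L/gal = 571,535 L.
[OCl⁻]/[HOCl] = 10^(pH − pKa) = 10^(7.54 − 7.4) = 1.38; fraction as HOCl = 1/(1 + 1.38) = 0.4201.
Free chlorine required for 1.65 ppm HOCl: 1.65 / 0.4201 = 3.928 ppm.
FC to add: 3.928 − 0.5 = 3.428 mg/L as Cl₂.
Cl₂ equivalent: 3.428 mg/L × 571,535 L = 1959 g.
Product at 67.5% available Cl: 1959 / 0.675 = 2902 g.

2.90 kg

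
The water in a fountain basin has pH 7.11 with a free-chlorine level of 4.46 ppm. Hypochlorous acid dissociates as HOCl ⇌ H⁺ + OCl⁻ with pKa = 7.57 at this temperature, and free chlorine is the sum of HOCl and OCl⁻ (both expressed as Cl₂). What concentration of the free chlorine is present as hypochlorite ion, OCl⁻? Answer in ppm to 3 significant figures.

[OCl⁻]/[HOCl] = 10^(pH − pKa) = 10^(7.11 − 7.57) = 10^-0.46 = 0.3467.
Fraction as HOCl = 1 / (1 + 0.3467) = 0.7425.
OCl⁻ = (1 − 0.7425) × 4.46 ppm = 1.148 ppm.

1.15 ppm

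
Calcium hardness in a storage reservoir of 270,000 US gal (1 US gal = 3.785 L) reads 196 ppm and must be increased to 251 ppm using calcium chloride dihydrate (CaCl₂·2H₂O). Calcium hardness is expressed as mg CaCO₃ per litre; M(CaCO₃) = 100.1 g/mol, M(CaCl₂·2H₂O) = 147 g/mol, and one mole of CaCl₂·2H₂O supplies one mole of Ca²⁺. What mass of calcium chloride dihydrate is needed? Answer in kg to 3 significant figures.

Volume: 270,000 US gal × 3.785 L/gal = 1,021,950 L.
Hardness to add: (251 − 196) = 55 mg/L as CaCO₃ × 1,021,950 L = 56,210 g as CaCO₃.
Moles of Ca²⁺ (1 mol Ca²⁺ ≡ 1 mol CaCO₃): 56,210 / 100.1 g/mol = 561.5 mol.
Mass of CaCl₂·2H₂O: 561.5 × 147 = 82,540 g.

82.5 kg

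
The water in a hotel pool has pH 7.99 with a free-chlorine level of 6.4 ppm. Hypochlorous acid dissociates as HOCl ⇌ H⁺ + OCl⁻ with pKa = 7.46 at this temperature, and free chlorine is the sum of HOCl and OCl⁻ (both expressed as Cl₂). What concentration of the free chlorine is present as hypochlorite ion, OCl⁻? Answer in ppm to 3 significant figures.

4.94 ppm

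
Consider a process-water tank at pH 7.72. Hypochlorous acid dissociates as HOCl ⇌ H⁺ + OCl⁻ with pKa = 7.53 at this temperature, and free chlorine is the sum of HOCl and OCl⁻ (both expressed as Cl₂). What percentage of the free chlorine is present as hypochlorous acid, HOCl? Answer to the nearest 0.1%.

39.2%

[OCl⁻]/[HOCl] = 10^(pH − pKa) = 10^(7.72 − 7.53) = 10^0.19 = 1.549.
Fraction as HOCl = 1 / (1 + 1.549) = 0.3923.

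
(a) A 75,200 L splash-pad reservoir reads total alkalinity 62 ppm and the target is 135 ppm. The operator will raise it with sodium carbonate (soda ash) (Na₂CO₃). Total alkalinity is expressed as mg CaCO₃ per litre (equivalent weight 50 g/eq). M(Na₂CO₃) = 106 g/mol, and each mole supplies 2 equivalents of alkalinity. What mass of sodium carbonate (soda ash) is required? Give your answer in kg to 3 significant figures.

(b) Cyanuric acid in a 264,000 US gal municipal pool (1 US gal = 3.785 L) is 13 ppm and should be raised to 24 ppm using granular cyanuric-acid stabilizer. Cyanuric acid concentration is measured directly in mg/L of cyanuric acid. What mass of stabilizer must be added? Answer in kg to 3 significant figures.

(a) Alkalinity to add: (135 − 62) = 73 mg/L as CaCO₃ × 75,200 L = 5490 g as CaCO₃.
(a) Equivalents: 5490 g ÷ 50 g/eq = 109.8 eq.
(a) Each mole of Na₂CO₃ supplies 2 eq, so 109.8 / 2 = 54.9 mol.
(a) Mass: 54.9 mol × 106 g/mol = 5819 g.

(b) Volume: 264,000 US gal × 3.785 L/gal = 999,240 L.
(b) CYA to add: (24 − 13) = 11 mg/L × 999,240 L = 10,990 g cyanuric acid.

(a) 5.82 kg; (b) 11.0 kg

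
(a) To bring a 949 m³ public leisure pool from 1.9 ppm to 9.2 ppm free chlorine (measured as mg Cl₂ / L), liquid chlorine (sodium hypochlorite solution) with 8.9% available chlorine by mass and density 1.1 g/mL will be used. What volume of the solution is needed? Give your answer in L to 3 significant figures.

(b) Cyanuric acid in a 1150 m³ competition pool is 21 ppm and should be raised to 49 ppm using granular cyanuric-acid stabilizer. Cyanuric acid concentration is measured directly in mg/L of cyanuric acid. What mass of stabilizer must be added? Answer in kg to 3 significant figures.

(a) 70.8 L; (b) 32.2 kg

(a) Volume: 949 m³ = 949,000 L.
(a) Chlorine deficit: 9.2 − 1.9 = 7.3 ppm = 7.3 mg/L as Cl₂.
(a) Cl₂ equivalent needed: 7.3 mg/L × 949,000 L = 6,928,000 mg = 6928 g.
(a) Product at 8.9% available chlorine: 6928 / 0.089 = 77,840 g.
(a) Volume at density 1.1 g/mL: 77,840 g ÷ 1.1 g/mL = 70,760 mL.

(b) Volume: 1150 m³ = 1,150,000 L.
(b) CYA to add: (49 − 21) = 28 mg/L × 1,150,000 L = 32,200 g cyanuric acid.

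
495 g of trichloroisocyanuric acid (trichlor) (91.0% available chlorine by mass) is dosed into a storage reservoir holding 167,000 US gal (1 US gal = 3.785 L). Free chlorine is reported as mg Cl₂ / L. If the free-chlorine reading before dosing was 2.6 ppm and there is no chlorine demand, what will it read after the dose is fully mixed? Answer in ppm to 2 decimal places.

Volume: 167,000 US gal × 3.785 L/gal = 632,095 L.
Available chlorine delivered: 495 g × 0.91 = 450.4 g as Cl₂.
Concentration rise: 450.4 g / 632,095 L = 0.7126 mg/L = 0.71 ppm.
Final FC: 2.6 + 0.71 = 3.31 ppm.

3.31 ppm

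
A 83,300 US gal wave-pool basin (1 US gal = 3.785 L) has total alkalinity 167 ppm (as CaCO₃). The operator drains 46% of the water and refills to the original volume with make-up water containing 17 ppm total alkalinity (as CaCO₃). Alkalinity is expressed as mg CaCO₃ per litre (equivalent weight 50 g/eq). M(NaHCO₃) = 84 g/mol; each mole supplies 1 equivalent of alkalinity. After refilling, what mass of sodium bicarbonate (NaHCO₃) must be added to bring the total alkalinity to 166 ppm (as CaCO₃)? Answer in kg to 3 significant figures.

36.0 kg

Volume: 83,300 US gal × 3.785 L/gal = 315,290 L.
After draining 46% and refilling: 167 × 0.54 + 17 × 0.46 = 98 ppm.
Deficit to target: 166 − 98 = 68 mg/L.
As CaCO₃: 68 mg/L × 315,290 L = 21,440 g; ÷ 50 g/eq ÷ 1 = 428.8 mol NaHCO₃.
Mass: 428.8 × 84 = 36,020 g.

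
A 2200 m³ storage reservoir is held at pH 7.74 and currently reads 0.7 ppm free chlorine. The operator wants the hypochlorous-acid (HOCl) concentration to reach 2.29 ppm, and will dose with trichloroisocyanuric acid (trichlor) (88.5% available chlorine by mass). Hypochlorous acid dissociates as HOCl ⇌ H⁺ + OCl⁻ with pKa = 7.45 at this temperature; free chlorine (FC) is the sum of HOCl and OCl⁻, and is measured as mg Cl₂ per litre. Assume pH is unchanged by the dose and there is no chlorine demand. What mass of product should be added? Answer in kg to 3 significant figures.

15.1 kg

Volume: 2200 m³ = 2,200,000 L.
[OCl⁻]/[HOCl] = 10^(pH − pKa) = 10^(7.74 − 7.45) = 1.95; fraction as HOCl = 1/(1 + 1.95) = 0.339.
Free chlorine required for 2.29 ppm HOCl: 2.29 / 0.339 = 6.755 ppm.
FC to add: 6.755 − 0.7 = 6.055 mg/L as Cl₂.
Cl₂ equivalent: 6.055 mg/L × 2,200,000 L = 13,320 g.
Product at 88.5% available Cl: 13,320 / 0.885 = 15,050 g.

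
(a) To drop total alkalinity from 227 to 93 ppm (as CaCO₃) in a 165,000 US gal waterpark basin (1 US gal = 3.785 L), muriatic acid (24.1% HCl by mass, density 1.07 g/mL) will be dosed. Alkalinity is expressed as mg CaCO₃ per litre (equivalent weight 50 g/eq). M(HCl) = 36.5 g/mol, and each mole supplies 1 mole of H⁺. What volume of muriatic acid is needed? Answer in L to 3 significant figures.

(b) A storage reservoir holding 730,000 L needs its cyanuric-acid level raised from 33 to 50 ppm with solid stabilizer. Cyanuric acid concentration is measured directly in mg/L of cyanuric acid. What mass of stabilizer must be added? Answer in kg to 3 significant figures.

(a) 237 L; (b) 12.4 kg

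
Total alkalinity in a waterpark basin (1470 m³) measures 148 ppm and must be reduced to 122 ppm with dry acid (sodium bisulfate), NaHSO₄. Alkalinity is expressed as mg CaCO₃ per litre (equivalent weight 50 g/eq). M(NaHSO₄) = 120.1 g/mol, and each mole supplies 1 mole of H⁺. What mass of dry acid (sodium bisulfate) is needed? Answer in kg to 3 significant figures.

91.8 kg

Volume: 1470 m³ = 1,470,000 L.
Alkalinity to neutralize: (148 − 122) = 26 mg/L as CaCO₃ × 1,470,000 L = 38,220 g as CaCO₃.
Equivalents of H⁺ required: 38,220 ÷ 50 g/eq = 764.4 eq = 764.4 mol NaHSO₄.
Mass of NaHSO₄: 764.4 × 120.1 = 91,800 g.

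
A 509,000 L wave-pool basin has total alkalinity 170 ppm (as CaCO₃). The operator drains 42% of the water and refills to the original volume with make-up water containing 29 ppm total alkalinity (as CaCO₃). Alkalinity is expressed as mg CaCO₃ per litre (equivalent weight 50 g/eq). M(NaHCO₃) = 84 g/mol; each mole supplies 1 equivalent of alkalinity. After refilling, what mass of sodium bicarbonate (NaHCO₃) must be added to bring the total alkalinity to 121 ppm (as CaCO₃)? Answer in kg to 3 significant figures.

8.74 kg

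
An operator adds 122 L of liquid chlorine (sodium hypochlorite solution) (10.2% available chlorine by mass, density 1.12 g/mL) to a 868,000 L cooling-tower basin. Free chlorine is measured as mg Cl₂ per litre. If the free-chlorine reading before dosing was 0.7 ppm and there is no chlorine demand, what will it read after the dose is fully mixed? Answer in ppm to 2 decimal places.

Mass of solution: 122 L × 1000 mL/L × 1.12 g/mL = 136,600 g.
Available chlorine delivered: 136,600 g × 0.102 = 13,940 g as Cl₂.
Concentration rise: 13,940 g / 868,000 L = 16.06 mg/L = 16.06 ppm.
Final FC: 0.7 + 16.06 = 16.76 ppm.

16.76 ppm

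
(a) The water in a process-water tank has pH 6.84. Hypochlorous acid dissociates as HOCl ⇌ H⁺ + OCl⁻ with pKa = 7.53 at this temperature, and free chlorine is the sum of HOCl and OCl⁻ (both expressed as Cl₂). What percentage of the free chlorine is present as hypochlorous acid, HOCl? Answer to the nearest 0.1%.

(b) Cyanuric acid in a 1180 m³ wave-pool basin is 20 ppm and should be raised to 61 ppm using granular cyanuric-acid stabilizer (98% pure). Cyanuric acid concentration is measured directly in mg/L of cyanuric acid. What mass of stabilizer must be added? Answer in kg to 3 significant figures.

(a) [OCl⁻]/[HOCl] = 10^(pH − pKa) = 10^(6.84 − 7.53) = 10^-0.69 = 0.2042.
(a) Fraction as HOCl = 1 / (1 + 0.2042) = 0.8304.

(b) Volume: 1180 m³ = 1,180,000 L.
(b) CYA to add: (61 − 20) = 41 mg/L × 1,180,000 L = 48,380 g cyanuric acid.
(b) At 98% purity: 48,380 / 0.98 = 49,370 g product.

(a) 83.0%; (b) 49.4 kg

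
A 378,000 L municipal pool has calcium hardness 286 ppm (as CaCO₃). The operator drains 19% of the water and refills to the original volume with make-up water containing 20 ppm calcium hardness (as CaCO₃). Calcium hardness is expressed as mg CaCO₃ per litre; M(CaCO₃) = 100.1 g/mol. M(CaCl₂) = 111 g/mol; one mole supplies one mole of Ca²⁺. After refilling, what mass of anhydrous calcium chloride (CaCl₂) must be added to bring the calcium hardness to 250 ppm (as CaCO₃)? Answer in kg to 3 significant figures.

6.09 kg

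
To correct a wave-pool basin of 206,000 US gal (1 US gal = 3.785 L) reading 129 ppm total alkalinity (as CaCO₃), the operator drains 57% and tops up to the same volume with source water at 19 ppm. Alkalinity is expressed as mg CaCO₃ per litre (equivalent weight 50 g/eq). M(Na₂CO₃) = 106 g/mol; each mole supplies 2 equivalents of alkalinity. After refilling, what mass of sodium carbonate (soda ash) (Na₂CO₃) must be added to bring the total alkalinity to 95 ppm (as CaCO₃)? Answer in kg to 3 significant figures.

Volume: 206,000 US gal × 3.785 L/gal = 779,710 L.
After draining 57% and refilling: 129 × 0.43 + 19 × 0.57 = 66.3 ppm.
Deficit to target: 95 − 66.3 = 28.7 mg/L.
As CaCO₃: 28.7 mg/L × 779,710 L = 22,380 g; ÷ 50 g/eq ÷ 2 = 223.8 mol Na₂CO₃.
Mass: 223.8 × 106 = 23,720 g.

23.7 kg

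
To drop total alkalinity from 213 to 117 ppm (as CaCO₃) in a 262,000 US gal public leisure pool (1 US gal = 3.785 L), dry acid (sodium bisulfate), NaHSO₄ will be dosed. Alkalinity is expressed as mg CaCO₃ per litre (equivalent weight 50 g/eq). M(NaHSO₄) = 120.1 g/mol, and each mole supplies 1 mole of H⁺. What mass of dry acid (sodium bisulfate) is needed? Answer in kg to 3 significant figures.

Volume: 262,000 US gal × 3.785 L/gal = 991,670 L.
Alkalinity to neutralize: (213 − 117) = 96 mg/L as CaCO₃ × 991,670 L = 95,200 g as CaCO₃.
Equivalents of H⁺ required: 95,200 ÷ 50 g/eq = 1904 eq = 1904 mol NaHSO₄.
Mass of NaHSO₄: 1904 × 120.1 = 228,700 g.

229 kg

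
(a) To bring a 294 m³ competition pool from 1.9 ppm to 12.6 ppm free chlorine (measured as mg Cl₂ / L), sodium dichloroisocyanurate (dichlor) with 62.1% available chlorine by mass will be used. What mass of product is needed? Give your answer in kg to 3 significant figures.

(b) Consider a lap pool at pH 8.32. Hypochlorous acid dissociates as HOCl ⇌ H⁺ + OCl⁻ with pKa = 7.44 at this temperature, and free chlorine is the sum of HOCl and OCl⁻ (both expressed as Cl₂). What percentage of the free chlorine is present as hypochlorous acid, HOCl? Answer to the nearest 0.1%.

(a) Volume: 294 m³ = 294,000 L.
(a) Chlorine deficit: 12.6 − 1.9 = 10.7 ppm = 10.7 mg/L as Cl₂.
(a) Cl₂ equivalent needed: 10.7 mg/L × 294,000 L = 3,146,000 mg = 3146 g.
(a) Product at 62.1% available chlorine: 3146 / 0.621 = 5066 g.

(b) [OCl⁻]/[HOCl] = 10^(pH − pKa) = 10^(8.32 − 7.44) = 10^0.88 = 7.586.
(b) Fraction as HOCl = 1 / (1 + 7.586) = 0.1165.

(a) 5.07 kg; (b) 11.6%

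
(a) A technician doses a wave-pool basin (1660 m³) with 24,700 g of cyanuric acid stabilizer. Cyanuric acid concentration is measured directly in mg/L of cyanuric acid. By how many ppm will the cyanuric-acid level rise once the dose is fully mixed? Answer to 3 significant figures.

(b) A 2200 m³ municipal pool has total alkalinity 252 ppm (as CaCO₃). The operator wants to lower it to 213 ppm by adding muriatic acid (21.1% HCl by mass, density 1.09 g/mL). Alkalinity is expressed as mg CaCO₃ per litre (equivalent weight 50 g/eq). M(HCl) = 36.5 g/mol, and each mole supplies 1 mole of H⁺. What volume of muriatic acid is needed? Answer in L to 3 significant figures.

(a) 14.9 ppm; (b) 272 L

(a) Volume: 1660 m³ = 1,660,000 L.
(a) Rise: 24,700 g / 1,660,000 L × 1000 = 14.88 mg/L.

(b) Volume: 2200 m³ = 2,200,000 L.
(b) Alkalinity to neutralize: (252 − 213) = 39 mg/L as CaCO₃ × 2,200,000 L = 85,800 g as CaCO₃.
(b) Equivalents of H⁺ required: 85,800 ÷ 50 g/eq = 1716 eq = 1716 mol HCl.
(b) Mass of HCl: 1716 × 36.5 = 62,630 g.
(b) Mass of 21.1% solution: 62,630 / 0.211 = 296,800 g.
(b) Volume: 296,800 g ÷ 1.09 g/mL = 272,300 mL.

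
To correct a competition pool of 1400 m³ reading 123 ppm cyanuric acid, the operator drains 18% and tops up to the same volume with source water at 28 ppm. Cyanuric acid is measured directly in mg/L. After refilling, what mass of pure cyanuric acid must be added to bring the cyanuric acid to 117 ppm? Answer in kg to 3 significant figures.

15.5 kg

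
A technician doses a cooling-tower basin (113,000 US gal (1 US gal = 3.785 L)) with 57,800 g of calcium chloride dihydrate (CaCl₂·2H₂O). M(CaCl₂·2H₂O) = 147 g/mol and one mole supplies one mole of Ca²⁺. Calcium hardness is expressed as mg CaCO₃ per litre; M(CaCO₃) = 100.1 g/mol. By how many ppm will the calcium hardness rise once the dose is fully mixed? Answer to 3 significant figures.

92.0 ppm

Volume: 113,000 US gal × 3.785 L/gal = 427,705 L.
Moles of Ca²⁺: 57,800 g ÷ 147 g/mol = 393.2 mol.
As CaCO₃: 393.2 mol × 100.1 g/mol = 39,360 g.
Rise: 39,360 g / 427,705 L × 1000 = 92.02 mg/L.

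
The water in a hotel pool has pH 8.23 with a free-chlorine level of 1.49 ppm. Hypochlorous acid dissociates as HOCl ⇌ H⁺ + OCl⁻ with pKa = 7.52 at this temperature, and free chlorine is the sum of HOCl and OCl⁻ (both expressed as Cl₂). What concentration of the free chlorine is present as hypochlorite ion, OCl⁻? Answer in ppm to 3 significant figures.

[OCl⁻]/[HOCl] = 10^(pH − pKa) = 10^(8.23 − 7.52) = 10^0.71 = 5.129.
Fraction as HOCl = 1 / (1 + 5.129) = 0.1632.
OCl⁻ = (1 − 0.1632) × 1.49 ppm = 1.247 ppm.

1.25 ppm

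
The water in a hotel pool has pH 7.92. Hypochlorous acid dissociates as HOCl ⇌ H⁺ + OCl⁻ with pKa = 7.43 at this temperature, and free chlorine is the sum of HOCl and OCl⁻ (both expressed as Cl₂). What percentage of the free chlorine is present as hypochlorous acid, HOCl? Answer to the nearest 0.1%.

24.4%

[OCl⁻]/[HOCl] = 10^(pH − pKa) = 10^(7.92 − 7.43) = 10^0.49 = 3.09.
Fraction as HOCl = 1 / (1 + 3.09) = 0.2445.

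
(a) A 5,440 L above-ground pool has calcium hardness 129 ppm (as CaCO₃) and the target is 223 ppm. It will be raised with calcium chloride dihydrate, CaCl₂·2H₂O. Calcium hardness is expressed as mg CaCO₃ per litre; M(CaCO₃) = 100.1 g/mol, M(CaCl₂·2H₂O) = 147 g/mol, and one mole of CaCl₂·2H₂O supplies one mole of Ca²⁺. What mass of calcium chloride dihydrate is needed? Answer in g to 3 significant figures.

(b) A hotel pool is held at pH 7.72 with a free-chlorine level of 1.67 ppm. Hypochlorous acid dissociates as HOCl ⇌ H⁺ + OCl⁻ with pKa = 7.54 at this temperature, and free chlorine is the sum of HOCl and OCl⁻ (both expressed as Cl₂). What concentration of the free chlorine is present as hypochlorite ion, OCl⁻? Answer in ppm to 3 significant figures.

(a) 751 g; (b) 1.01 ppm

(a) Hardness to add: (223 − 129) = 94 mg/L as CaCO₃ × 5,440 L = 511.4 g as CaCO₃.
(a) Moles of Ca²⁺ (1 mol Ca²⁺ ≡ 1 mol CaCO₃): 511.4 / 100.1 g/mol = 5.108 mol.
(a) Mass of CaCl₂·2H₂O: 5.108 × 147 = 750.9 g.

(b) [OCl⁻]/[HOCl] = 10^(pH − pKa) = 10^(7.72 − 7.54) = 10^0.18 = 1.514.
(b) Fraction as HOCl = 1 / (1 + 1.514) = 0.3978.
(b) OCl⁻ = (1 − 0.3978) × 1.67 ppm = 1.006 ppm.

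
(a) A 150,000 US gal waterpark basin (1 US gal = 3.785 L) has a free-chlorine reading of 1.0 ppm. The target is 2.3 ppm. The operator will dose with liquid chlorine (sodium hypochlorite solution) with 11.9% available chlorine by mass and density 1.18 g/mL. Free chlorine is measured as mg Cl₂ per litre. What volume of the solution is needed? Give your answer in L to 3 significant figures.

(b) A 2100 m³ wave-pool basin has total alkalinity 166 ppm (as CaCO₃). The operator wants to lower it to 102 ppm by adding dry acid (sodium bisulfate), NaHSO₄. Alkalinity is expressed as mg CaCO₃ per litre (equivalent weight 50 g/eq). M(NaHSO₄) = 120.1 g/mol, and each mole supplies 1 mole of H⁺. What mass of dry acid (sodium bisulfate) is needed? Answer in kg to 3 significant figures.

(a) Volume: 150,000 US gal × 3.785 L/gal = 567,750 L.
(a) Chlorine deficit: 2.3 − 1.0 = 1.3 ppm = 1.3 mg/L as Cl₂.
(a) Cl₂ equivalent needed: 1.3 mg/L × 567,750 L = 738,100 mg = 738.1 g.
(a) Product at 11.9% available chlorine: 738.1 / 0.119 = 6202 g.
(a) Volume at density 1.18 g/mL: 6202 g ÷ 1.18 g/mL = 5256 mL.

(b) Volume: 2100 m³ = 2,100,000 L.
(b) Alkalinity to neutralize: (166 − 102) = 64 mg/L as CaCO₃ × 2,100,000 L = 134,400 g as CaCO₃.
(b) Equivalents of H⁺ required: 134,400 ÷ 50 g/eq = 2688 eq = 2688 mol NaHSO₄.
(b) Mass of NaHSO₄: 2688 × 120.1 = 322,800 g.

(a) 5.26 L; (b) 323 kg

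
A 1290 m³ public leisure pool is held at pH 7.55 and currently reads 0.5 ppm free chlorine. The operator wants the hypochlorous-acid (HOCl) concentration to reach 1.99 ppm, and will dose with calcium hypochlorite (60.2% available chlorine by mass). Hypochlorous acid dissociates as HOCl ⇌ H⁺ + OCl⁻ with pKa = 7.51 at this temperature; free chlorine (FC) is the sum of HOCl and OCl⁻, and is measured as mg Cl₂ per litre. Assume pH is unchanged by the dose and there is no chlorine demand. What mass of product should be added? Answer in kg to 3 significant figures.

7.87 kg

Volume: 1290 m³ = 1,290,000 L.
[OCl⁻]/[HOCl] = 10^(pH − pKa) = 10^(7.55 − 7.51) = 1.096; fraction as HOCl = 1/(1 + 1.096) = 0.477.
Free chlorine required for 1.99 ppm HOCl: 1.99 / 0.477 = 4.172 ppm.
FC to add: 4.172 − 0.5 = 3.672 mg/L as Cl₂.
Cl₂ equivalent: 3.672 mg/L × 1,290,000 L = 4737 g.
Product at 60.2% available Cl: 4737 / 0.602 = 7869 g.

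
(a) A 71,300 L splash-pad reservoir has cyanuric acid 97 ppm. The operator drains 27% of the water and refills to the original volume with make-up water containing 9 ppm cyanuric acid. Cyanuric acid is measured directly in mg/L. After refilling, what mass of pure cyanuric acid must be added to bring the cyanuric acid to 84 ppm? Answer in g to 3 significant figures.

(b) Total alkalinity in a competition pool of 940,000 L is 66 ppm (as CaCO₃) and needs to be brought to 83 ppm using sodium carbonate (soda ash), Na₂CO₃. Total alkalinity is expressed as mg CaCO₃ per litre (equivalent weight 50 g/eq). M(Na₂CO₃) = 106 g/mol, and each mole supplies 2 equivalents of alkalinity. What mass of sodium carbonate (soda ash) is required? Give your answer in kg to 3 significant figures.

(a) 767 g; (b) 16.9 kg

(a) After draining 27% and refilling: 97 × 0.73 + 9 × 0.27 = 73.24 ppm.
(a) Deficit to target: 84 − 73.24 = 10.76 mg/L.
(a) Mass: 10.76 mg/L × 71,300 L = 767.2 g cyanuric acid.

(b) Alkalinity to add: (83 − 66) = 17 mg/L as CaCO₃ × 940,000 L = 15,980 g as CaCO₃.
(b) Equivalents: 15,980 g ÷ 50 g/eq = 319.6 eq.
(b) Each mole of Na₂CO₃ supplies 2 eq, so 319.6 / 2 = 159.8 mol.
(b) Mass: 159.8 mol × 106 g/mol = 16,940 g.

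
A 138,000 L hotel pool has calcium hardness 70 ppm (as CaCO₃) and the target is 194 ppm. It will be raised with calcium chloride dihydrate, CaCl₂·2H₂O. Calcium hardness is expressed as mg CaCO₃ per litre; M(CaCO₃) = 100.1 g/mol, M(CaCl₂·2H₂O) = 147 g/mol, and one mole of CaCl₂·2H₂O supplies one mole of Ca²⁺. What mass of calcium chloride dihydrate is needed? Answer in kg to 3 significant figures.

Hardness to add: (194 − 70) = 124 mg/L as CaCO₃ × 138,000 L = 17,110 g as CaCO₃.
Moles of Ca²⁺ (1 mol Ca²⁺ ≡ 1 mol CaCO₃): 17,110 / 100.1 g/mol = 170.9 mol.
Mass of CaCl₂·2H₂O: 170.9 × 147 = 25,130 g.

25.1 kg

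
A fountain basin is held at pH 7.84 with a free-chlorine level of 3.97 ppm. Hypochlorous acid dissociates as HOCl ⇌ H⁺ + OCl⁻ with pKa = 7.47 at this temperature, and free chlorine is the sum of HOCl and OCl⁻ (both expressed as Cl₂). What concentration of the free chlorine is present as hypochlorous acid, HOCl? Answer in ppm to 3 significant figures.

1.19 ppm

[OCl⁻]/[HOCl] = 10^(pH − pKa) = 10^(7.84 − 7.47) = 10^0.37 = 2.344.
Fraction as HOCl = 1 / (1 + 2.344) = 0.299.
HOCl = 0.299 × 3.97 ppm = 1.187 ppm.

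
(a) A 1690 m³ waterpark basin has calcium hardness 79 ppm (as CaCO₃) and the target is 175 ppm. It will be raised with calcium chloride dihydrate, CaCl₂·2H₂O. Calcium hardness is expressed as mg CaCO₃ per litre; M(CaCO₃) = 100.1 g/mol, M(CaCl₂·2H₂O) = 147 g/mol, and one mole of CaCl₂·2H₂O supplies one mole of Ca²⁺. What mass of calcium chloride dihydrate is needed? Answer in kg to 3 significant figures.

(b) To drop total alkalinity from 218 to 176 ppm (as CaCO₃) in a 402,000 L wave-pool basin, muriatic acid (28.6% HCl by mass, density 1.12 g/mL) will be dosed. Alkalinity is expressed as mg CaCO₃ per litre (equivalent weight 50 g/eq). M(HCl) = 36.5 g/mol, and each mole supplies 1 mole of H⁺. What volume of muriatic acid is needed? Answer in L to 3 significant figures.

(a) 238 kg; (b) 38.5 L

(a) Volume: 1690 m³ = 1,690,000 L.
(a) Hardness to add: (175 − 79) = 96 mg/L as CaCO₃ × 1,690,000 L = 162,200 g as CaCO₃.
(a) Moles of Ca²⁺ (1 mol Ca²⁺ ≡ 1 mol CaCO₃): 162,200 / 100.1 g/mol = 1621 mol.
(a) Mass of CaCl₂·2H₂O: 1621 × 147 = 238,300 g.

(b) Alkalinity to neutralize: (218 − 176) = 42 mg/L as CaCO₃ × 402,000 L = 16,880 g as CaCO₃.
(b) Equivalents of H⁺ required: 16,880 ÷ 50 g/eq = 337.7 eq = 337.7 mol HCl.
(b) Mass of HCl: 337.7 × 36.5 = 12,330 g.
(b) Mass of 28.6% solution: 12,330 / 0.286 = 43,100 g.
(b) Volume: 43,100 g ÷ 1.12 g/mL = 38,480 mL.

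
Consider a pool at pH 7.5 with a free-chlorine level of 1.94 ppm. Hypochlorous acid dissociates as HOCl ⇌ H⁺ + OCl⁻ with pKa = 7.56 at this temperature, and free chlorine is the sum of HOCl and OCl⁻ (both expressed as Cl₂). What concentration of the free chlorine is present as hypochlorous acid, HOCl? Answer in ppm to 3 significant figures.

1.04 ppm

[OCl⁻]/[HOCl] = 10^(pH − pKa) = 10^(7.5 − 7.56) = 10^-0.06 = 0.871.
Fraction as HOCl = 1 / (1 + 0.871) = 0.5345.
HOCl = 0.5345 × 1.94 ppm = 1.037 ppm.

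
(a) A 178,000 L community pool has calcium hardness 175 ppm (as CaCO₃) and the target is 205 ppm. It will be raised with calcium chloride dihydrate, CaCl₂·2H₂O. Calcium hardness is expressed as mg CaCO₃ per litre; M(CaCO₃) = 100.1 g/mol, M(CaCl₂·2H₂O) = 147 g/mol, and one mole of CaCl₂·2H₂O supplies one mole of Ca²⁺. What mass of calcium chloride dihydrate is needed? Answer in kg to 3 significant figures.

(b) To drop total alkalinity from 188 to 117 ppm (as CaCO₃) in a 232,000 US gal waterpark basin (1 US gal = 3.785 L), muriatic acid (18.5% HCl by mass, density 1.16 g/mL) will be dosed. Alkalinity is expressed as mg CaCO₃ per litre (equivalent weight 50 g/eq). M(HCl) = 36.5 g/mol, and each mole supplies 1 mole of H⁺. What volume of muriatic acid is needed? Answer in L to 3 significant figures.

(a) 7.84 kg; (b) 212 L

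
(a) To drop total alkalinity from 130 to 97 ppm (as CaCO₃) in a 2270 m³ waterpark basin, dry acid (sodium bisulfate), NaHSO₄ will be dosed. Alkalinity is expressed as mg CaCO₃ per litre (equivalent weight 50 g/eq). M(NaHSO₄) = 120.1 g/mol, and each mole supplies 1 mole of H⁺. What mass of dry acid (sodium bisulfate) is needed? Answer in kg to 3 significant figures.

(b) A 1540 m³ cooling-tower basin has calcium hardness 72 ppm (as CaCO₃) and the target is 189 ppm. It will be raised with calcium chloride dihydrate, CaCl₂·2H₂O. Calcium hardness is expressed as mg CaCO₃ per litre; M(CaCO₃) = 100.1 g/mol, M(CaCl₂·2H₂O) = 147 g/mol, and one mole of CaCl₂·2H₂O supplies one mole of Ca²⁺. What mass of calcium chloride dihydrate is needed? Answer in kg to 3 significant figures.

(a) 180 kg; (b) 265 kg

(a) Volume: 2270 m³ = 2,270,000 L.
(a) Alkalinity to neutralize: (130 − 97) = 33 mg/L as CaCO₃ × 2,270,000 L = 74,910 g as CaCO₃.
(a) Equivalents of H⁺ required: 74,910 ÷ 50 g/eq = 1498 eq = 1498 mol NaHSO₄.
(a) Mass of NaHSO₄: 1498 × 120.1 = 179,900 g.

(b) Volume: 1540 m³ = 1,540,000 L.
(b) Hardness to add: (189 − 72) = 117 mg/L as CaCO₃ × 1,540,000 L = 180,200 g as CaCO₃.
(b) Moles of Ca²⁺ (1 mol Ca²⁺ ≡ 1 mol CaCO₃): 180,200 / 100.1 g/mol = 1800 mol.
(b) Mass of CaCl₂·2H₂O: 1800 × 147 = 264,600 g.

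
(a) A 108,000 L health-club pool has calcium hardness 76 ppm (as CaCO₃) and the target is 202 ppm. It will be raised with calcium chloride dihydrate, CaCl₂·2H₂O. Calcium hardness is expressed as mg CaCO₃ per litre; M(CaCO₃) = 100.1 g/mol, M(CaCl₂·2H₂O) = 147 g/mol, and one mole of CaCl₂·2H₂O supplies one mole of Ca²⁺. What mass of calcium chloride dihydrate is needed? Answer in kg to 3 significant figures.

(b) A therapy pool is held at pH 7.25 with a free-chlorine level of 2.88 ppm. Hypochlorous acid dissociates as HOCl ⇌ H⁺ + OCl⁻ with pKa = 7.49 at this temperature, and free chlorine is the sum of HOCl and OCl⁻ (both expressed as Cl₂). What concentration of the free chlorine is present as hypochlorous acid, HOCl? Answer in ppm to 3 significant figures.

(a) Hardness to add: (202 − 76) = 126 mg/L as CaCO₃ × 108,000 L = 13,610 g as CaCO₃.
(a) Moles of Ca²⁺ (1 mol Ca²⁺ ≡ 1 mol CaCO₃): 13,610 / 100.1 g/mol = 135.9 mol.
(a) Mass of CaCl₂·2H₂O: 135.9 × 147 = 19,980 g.

(b) [OCl⁻]/[HOCl] = 10^(pH − pKa) = 10^(7.25 − 7.49) = 10^-0.24 = 0.5754.
(b) Fraction as HOCl = 1 / (1 + 0.5754) = 0.6347.
(b) HOCl = 0.6347 × 2.88 ppm = 1.828 ppm.

(a) 20.0 kg; (b) 1.83 ppm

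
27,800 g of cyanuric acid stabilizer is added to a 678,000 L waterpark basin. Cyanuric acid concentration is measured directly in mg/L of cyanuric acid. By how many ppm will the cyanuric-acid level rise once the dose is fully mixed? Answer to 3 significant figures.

Rise: 27,800 g / 678,000 L × 1000 = 41 mg/L.

41.0 ppm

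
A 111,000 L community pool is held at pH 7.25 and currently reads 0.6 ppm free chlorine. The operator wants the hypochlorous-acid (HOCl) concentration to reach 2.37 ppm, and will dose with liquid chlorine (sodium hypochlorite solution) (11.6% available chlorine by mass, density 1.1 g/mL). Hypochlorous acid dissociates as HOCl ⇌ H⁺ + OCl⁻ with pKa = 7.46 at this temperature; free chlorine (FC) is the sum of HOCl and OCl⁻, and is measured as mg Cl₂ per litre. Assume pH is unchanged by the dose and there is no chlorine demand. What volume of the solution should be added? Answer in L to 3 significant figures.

[OCl⁻]/[HOCl] = 10^(pH − pKa) = 10^(7.25 − 7.46) = 0.6166; fraction as HOCl = 1/(1 + 0.6166) = 0.6186.
Free chlorine required for 2.37 ppm HOCl: 2.37 / 0.6186 = 3.831 ppm.
FC to add: 3.831 − 0.6 = 3.231 mg/L as Cl₂.
Cl₂ equivalent: 3.231 mg/L × 111,000 L = 358.7 g.
Product at 11.6% available Cl: 358.7 / 0.116 = 3092 g.
Volume: 3092 g ÷ 1.1 g/mL = 2811 mL.

2.81 L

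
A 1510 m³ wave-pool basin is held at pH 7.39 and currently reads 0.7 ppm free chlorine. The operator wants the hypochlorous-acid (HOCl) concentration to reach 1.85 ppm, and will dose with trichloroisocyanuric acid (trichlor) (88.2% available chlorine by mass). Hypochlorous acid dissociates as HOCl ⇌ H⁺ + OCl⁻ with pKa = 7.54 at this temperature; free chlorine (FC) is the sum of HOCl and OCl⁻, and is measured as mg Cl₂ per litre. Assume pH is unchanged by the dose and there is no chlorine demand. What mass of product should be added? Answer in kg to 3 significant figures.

4.21 kg

Volume: 1510 m³ = 1,510,000 L.
[OCl⁻]/[HOCl] = 10^(pH − pKa) = 10^(7.39 − 7.54) = 0.7079; fraction as HOCl = 1/(1 + 0.7079) = 0.5855.
Free chlorine required for 1.85 ppm HOCl: 1.85 / 0.5855 = 3.16 ppm.
FC to add: 3.16 − 0.7 = 2.46 mg/L as Cl₂.
Cl₂ equivalent: 2.46 mg/L × 1,510,000 L = 3714 g.
Product at 88.2% available Cl: 3714 / 0.882 = 4211 g.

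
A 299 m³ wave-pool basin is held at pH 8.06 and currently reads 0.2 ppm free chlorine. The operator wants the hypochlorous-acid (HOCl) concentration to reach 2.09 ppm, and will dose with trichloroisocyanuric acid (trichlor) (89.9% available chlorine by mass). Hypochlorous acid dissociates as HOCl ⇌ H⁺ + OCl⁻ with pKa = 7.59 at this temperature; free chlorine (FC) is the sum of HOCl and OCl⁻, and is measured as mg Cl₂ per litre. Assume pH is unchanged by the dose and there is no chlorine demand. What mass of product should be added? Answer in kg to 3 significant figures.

Volume: 299 m³ = 299,000 L.
[OCl⁻]/[HOCl] = 10^(pH − pKa) = 10^(8.06 − 7.59) = 2.951; fraction as HOCl = 1/(1 + 2.951) = 0.2531.
Free chlorine required for 2.09 ppm HOCl: 2.09 / 0.2531 = 8.258 ppm.
FC to add: 8.258 − 0.2 = 8.058 mg/L as Cl₂.
Cl₂ equivalent: 8.058 mg/L × 299,000 L = 2409 g.
Product at 89.9% available Cl: 2409 / 0.899 = 2680 g.

2.68 kg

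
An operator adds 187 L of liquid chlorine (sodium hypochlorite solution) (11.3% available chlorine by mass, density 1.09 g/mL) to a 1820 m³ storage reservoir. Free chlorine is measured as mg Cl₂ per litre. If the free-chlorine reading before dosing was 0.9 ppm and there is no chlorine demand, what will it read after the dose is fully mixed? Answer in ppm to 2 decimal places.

13.56 ppm

Volume: 1820 m³ = 1,820,000 L.
Mass of solution: 187 L × 1000 mL/L × 1.09 g/mL = 203,800 g.
Available chlorine delivered: 203,800 g × 0.113 = 23,030 g as Cl₂.
Concentration rise: 23,030 g / 1,820,000 L = 12.66 mg/L = 12.66 ppm.
Final FC: 0.9 + 12.66 = 13.56 ppm.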